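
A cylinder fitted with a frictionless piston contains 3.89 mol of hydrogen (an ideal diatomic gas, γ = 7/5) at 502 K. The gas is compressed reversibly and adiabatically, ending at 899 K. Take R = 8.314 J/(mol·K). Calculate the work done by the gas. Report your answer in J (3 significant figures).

W ≈ -32100 J

Adiabatic ⇒ Q = 0, so W_by = −ΔU = nCᵥ(T₁ − T₂).
Cᵥ = 5R/2 = 20.79 J/(mol·K).
W = (3.89)(20.79)(502 − 899) = -32099 J.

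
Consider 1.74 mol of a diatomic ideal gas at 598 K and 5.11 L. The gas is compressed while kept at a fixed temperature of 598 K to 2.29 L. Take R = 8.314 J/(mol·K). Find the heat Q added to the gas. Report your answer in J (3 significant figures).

Isothermal ⇒ ΔU = 0, so Q = W = nRT ln(V₂/V₁).
Q = (1.74)(8.314)(598) ln(2.29/5.11) = 8651 × -0.8026 = -6944 J.

Q ≈ -6940 J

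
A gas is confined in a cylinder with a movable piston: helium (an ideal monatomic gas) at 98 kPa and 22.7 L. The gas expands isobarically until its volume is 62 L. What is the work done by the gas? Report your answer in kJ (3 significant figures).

Isobaric: W = P ΔV.
W = (98 kPa)(62 − 22.7 L) = (98)(39.3) = 3851 J.

W ≈ 3.85 kJ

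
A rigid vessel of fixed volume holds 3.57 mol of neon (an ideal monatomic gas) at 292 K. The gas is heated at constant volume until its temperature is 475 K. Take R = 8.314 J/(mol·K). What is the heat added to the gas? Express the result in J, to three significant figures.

Constant volume ⇒ W = 0, so Q = ΔU = nCᵥΔT with Cᵥ = 3R/2 = 12.47 J/(mol·K).
ΔU = (3.57)(12.47)(475 − 292) = 8147 J.

Q ≈ 8150 J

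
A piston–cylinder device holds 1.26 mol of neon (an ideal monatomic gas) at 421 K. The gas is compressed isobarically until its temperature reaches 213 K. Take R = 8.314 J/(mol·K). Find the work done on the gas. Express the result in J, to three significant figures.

Isobaric: W = P ΔV = nR ΔT.
W = (1.26)(8.314)(213 − 421) = -2179 J.
Work on gas = −W_by = 2179 J.

W ≈ 2180 J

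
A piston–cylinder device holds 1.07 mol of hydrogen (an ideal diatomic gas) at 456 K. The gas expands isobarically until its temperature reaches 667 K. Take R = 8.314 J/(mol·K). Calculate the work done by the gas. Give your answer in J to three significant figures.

Isobaric: W = P ΔV = nR ΔT.
W = (1.07)(8.314)(667 − 456) = 1877 J.

W ≈ 1880 J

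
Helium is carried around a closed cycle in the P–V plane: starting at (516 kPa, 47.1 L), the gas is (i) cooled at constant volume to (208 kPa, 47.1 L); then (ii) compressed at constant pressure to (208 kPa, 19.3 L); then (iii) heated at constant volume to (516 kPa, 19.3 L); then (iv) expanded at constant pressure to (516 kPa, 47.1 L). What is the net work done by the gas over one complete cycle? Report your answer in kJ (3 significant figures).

W_net ≈ 8.56 kJ

Constant-volume legs do no work.
W(ii) = (208)(19.3 − 47.1) = -5782 J; W(iv) = (516)(47.1 − 19.3) = 14345 J.
W_net = -5782 + 14345 = 8562 J (the clockwise enclosed area).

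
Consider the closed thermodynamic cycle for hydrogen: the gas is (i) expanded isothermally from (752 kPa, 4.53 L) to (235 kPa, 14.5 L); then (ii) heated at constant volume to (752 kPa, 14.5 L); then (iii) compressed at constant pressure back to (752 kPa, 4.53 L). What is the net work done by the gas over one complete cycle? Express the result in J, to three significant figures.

W_net ≈ -3530 J

Leg (i): W = PᵢVᵢ ln(V_f/Vᵢ) = (3407) ln(14.5/4.53) = 3963 J.
Leg (ii): W = 0.
Leg (iii): W = PΔV = (752)(4.53 − 14.5) = -7497 J.
W_net = 3963 − 7497 = -3534 J.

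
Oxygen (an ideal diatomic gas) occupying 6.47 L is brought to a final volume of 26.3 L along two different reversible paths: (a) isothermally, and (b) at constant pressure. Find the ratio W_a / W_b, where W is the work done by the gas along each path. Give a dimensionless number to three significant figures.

W_a / W_b ≈ 0.458

Path (a) isothermal: W = P₁V₁ ln(V₂/V₁) → W_a/(P₁V₁) = 1.402.
Path (b) isobaric: W = P₁(V₂ − V₁) → W_b/(P₁V₁) = 3.065.
W_a / W_b = 1.402 / 3.065 = 0.4576.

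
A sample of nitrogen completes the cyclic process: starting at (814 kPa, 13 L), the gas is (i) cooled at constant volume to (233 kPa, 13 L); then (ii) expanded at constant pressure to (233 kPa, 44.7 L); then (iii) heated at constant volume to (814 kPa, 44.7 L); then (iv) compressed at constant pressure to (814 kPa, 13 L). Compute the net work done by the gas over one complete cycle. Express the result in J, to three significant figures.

W_net ≈ -18400 J

Constant-volume legs do no work.
W(ii) = (233)(44.7 − 13) = 7386 J; W(iv) = (814)(13 − 44.7) = -25804 J.
W_net = 7386 − 25804 = -18418 J (the counter-clockwise enclosed area).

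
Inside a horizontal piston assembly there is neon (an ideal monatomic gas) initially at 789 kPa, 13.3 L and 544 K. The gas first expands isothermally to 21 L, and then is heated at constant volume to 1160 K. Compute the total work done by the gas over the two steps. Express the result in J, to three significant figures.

W_total ≈ 4790 J

Step 1 (isothermal): W = P₁V₁ ln(V₂/V₁) = (10494) ln(21/13.3) = 4793 J.
Step 2 (isochoric): W = 0 (constant volume).
W_total = 4793 + 0 = 4793 J.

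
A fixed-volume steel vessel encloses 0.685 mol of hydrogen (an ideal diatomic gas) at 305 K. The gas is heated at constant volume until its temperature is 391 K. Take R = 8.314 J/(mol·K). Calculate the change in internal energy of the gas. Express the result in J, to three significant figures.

ΔU ≈ 1220 J

Constant volume ⇒ W = 0, so Q = ΔU = nCᵥΔT with Cᵥ = 5R/2 = 20.79 J/(mol·K).
ΔU = (0.685)(20.79)(391 − 305) = 1224 J.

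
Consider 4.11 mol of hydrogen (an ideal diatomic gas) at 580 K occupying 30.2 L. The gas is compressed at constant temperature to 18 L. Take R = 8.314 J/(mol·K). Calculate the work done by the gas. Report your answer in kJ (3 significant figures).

W ≈ -10.3 kJ

Isothermal: W = nRT ln(V₂/V₁).
W = (4.11)(8.314)(580) × ln(18/30.2)
  = 19819 × -0.5175
W_by_gas = -10256 J.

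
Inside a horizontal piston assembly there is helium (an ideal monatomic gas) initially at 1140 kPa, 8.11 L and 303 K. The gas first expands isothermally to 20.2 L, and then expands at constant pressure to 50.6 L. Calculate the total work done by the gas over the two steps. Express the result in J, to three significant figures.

Step 1 (isothermal): W = P₁V₁ ln(V₂/V₁) = (9245) ln(20.2/8.11) = 8437 J.
After step 1: P = 457.7 kPa, V = 20.2 L, T = 303 K.
Step 2 (isobaric): W = PΔV = (457.7 kPa)(50.6 − 20.2 L) = 13914 J.
W_total = 8437 + 13914 = 22351 J.

W_total ≈ 22400 J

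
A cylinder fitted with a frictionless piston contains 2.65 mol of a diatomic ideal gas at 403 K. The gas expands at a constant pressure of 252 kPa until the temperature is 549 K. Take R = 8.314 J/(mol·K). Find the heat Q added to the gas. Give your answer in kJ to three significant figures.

Q ≈ 11.3 kJ

Isobaric: W = nRΔT = (2.65)(8.314)(146) = 3217 J.
ΔU = nCᵥΔT with Cᵥ = 5R/2: ΔU = (2.65)(20.79)(146) = 8042 J.
Q = ΔU + W = 8042 + 3217 = 11258 J.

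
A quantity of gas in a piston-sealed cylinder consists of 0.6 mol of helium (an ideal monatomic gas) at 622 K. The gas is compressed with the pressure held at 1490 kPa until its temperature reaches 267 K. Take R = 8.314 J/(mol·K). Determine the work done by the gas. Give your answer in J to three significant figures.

W ≈ -1770 J

Isobaric: W = P ΔV = nR ΔT.
W = (0.6)(8.314)(267 − 622) = -1771 J.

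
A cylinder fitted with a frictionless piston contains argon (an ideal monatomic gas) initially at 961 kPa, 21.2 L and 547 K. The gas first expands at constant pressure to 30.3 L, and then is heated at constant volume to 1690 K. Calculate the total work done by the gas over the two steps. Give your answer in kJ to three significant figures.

W_total ≈ 8.75 kJ

Step 1 (isobaric): W = PΔV = (961 kPa)(30.3 − 21.2 L) = 8745 J.
Step 2 (isochoric): W = 0 (constant volume).
W_total = 8745 + 0 = 8745 J.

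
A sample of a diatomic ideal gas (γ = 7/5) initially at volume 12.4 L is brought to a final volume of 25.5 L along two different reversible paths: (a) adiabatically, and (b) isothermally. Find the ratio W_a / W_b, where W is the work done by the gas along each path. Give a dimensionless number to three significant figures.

W_a / W_b ≈ 0.869

Path (a) adiabatic: W = P₁V₁(1 − (V₁/V₂)^(γ−1))/(γ−1) → W_a/(P₁V₁) = 0.6263.
Path (b) isothermal: W = P₁V₁ ln(V₂/V₁) → W_b/(P₁V₁) = 0.721.
W_a / W_b = 0.6263 / 0.721 = 0.8687.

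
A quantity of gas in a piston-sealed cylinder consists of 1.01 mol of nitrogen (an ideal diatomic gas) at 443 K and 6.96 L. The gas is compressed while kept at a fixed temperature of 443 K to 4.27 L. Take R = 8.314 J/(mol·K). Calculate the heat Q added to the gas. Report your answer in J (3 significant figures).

Isothermal ⇒ ΔU = 0, so Q = W = nRT ln(V₂/V₁).
Q = (1.01)(8.314)(443) ln(4.27/6.96) = 3720 × -0.4886 = -1817 J.

Q ≈ -1820 J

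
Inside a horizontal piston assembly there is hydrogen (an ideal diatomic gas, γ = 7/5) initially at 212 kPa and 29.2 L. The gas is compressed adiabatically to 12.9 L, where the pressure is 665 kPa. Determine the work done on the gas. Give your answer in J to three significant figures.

Adiabatic: W = (P₁V₁ − P₂V₂)/(γ − 1) with γ = 7/5.
P₁V₁ = 6190 J, P₂V₂ = 8578 J.
W = (6190 − 8578) / 0.4 = -5970 J.
Work on gas = −W_by = 5970 J.

W ≈ 5970 J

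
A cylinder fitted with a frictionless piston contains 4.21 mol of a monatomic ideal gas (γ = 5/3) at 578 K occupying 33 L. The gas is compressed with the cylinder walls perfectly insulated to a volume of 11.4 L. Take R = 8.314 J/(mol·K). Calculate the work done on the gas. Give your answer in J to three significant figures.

Adiabatic: TV^(γ−1) = const with γ = 5/3.
T₂ = T₁ (V₁/V₂)^(γ−1) = 578 × (33/11.4)^0.667 = 578 × 2.031 = 1174 K.
W_by = nCᵥ(T₁ − T₂) = (4.21)(12.47)(578 − 1174) = -31292 J.
Work on gas = −W_by = 31292 J.

W ≈ 31300 J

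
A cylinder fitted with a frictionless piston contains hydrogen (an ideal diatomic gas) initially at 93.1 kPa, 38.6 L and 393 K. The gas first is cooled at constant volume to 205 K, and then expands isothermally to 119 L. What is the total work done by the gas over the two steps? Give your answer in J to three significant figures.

Step 1 (isochoric): W = 0 (constant volume).
After step 1: P = 48.56 kPa (V unchanged).
Step 2 (isothermal): W = P₁V₁ ln(V₂/V₁) = (1875) ln(119/38.6) = 2111 J.
W_total = 0 + 2111 = 2111 J.

W_total ≈ 2110 J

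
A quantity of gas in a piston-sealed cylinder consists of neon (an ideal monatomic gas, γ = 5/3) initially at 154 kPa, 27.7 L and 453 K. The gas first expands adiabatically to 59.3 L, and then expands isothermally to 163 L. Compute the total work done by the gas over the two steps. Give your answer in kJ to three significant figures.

Step 1 (adiabatic): W = (P₁V₁ − P₂V₂)/(γ−1) = (4266 − 2568)/0.667 = 2547 J.
After step 1: P = 43.31 kPa, V = 59.3 L, T = 272.7 K.
Step 2 (isothermal): W = P₁V₁ ln(V₂/V₁) = (2568) ln(163/59.3) = 2597 J.
W_total = 2547 + 2597 = 5143 J.

W_total ≈ 5.14 kJ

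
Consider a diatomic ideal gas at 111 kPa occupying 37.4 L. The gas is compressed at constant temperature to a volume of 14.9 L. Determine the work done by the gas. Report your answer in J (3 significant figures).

Isothermal: W = nRT ln(V₂/V₁) = P₁V₁ ln(V₂/V₁).
P₁V₁ = (111 kPa)(37.4 L) = 4151 J.
W = 4151 × ln(14.9/37.4) = 4151 × -0.9203
W_by_gas = -3821 J.

W ≈ -3820 J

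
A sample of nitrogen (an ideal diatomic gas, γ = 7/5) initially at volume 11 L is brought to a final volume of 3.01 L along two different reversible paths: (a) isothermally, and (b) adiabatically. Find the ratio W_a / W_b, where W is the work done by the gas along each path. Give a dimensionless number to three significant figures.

Path (a) isothermal: W = P₁V₁ ln(V₂/V₁) → W_a/(P₁V₁) = -1.296.
Path (b) adiabatic: W = P₁V₁(1 − (V₁/V₂)^(γ−1))/(γ−1) → W_b/(P₁V₁) = -1.698.
W_a / W_b = -1.296 / -1.698 = 0.7631.

W_a / W_b ≈ 0.763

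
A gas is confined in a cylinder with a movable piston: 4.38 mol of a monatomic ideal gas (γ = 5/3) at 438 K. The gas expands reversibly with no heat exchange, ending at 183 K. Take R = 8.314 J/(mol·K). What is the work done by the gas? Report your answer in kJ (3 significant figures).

Adiabatic ⇒ Q = 0, so W_by = −ΔU = nCᵥ(T₁ − T₂).
Cᵥ = 3R/2 = 12.47 J/(mol·K).
W = (4.38)(12.47)(438 − 183) = 13929 J.

W ≈ 13.9 kJ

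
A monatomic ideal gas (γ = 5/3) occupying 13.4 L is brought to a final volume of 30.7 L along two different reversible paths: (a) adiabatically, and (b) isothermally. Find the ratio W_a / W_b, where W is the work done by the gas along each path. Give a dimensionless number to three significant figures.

W_a / W_b ≈ 0.768

Path (a) adiabatic: W = P₁V₁(1 − (V₁/V₂)^(γ−1))/(γ−1) → W_a/(P₁V₁) = 0.6369.
Path (b) isothermal: W = P₁V₁ ln(V₂/V₁) → W_b/(P₁V₁) = 0.829.
W_a / W_b = 0.6369 / 0.829 = 0.7682.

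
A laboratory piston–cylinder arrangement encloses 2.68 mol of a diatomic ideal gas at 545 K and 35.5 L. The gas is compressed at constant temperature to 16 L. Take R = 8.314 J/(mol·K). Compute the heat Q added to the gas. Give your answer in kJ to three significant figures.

Q ≈ -9.68 kJ

Isothermal ⇒ ΔU = 0, so Q = W = nRT ln(V₂/V₁).
Q = (2.68)(8.314)(545) ln(16/35.5) = 12143 × -0.7969 = -9678 J.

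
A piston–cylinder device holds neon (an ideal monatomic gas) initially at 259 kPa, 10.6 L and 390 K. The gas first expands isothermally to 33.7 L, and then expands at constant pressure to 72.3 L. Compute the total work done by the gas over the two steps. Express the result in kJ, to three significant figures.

Step 1 (isothermal): W = P₁V₁ ln(V₂/V₁) = (2745) ln(33.7/10.6) = 3175 J.
After step 1: P = 81.47 kPa, V = 33.7 L, T = 390 K.
Step 2 (isobaric): W = PΔV = (81.47 kPa)(72.3 − 33.7 L) = 3145 J.
W_total = 3175 + 3145 = 6320 J.

W_total ≈ 6.32 kJ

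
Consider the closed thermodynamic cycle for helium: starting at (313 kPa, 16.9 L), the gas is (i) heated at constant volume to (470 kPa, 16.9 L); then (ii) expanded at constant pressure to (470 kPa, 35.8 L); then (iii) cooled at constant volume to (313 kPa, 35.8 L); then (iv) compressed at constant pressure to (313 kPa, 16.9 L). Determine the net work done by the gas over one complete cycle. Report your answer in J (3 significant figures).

Constant-volume legs do no work.
W(ii) = (470)(35.8 − 16.9) = 8883 J; W(iv) = (313)(16.9 − 35.8) = -5916 J.
W_net = 8883 − 5916 = 2967 J (the clockwise enclosed area).

W_net ≈ 2970 J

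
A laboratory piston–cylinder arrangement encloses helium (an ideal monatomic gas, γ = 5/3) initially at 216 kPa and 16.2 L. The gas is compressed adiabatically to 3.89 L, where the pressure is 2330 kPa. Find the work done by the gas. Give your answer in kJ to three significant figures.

W ≈ -8.35 kJ

Adiabatic: W = (P₁V₁ − P₂V₂)/(γ − 1) with γ = 5/3.
P₁V₁ = 3499 J, P₂V₂ = 9064 J.
W = (3499 − 9064) / 0.6667 = -8347 J.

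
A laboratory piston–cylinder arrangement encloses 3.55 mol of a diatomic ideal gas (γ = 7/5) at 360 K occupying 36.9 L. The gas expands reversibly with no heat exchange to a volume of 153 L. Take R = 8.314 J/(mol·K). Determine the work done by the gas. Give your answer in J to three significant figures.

Adiabatic: TV^(γ−1) = const with γ = 7/5.
T₂ = T₁ (V₁/V₂)^(γ−1) = 360 × (36.9/153)^0.4 = 360 × 0.5662 = 203.8 K.
W_by = nCᵥ(T₁ − T₂) = (3.55)(20.79)(360 − 203.8) = 11524 J.

W ≈ 11500 J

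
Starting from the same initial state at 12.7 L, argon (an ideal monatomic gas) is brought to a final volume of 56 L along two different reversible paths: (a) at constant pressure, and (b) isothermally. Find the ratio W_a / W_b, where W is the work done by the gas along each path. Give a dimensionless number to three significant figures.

W_a / W_b ≈ 2.30

Path (a) isobaric: W = P₁(V₂ − V₁) → W_a/(P₁V₁) = 3.409.
Path (b) isothermal: W = P₁V₁ ln(V₂/V₁) → W_b/(P₁V₁) = 1.484.
W_a / W_b = 3.409 / 1.484 = 2.298.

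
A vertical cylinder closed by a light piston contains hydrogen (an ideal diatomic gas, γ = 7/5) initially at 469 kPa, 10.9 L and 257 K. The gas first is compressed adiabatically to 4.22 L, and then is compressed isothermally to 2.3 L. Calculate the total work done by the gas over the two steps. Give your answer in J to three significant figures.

W_total ≈ -10400 J

Step 1 (adiabatic): W = (P₁V₁ − P₂V₂)/(γ−1) = (5112 − 7472)/0.4 = -5900 J.
After step 1: P = 1771 kPa, V = 4.22 L, T = 375.6 K.
Step 2 (isothermal): W = P₁V₁ ln(V₂/V₁) = (7472) ln(2.3/4.22) = -4535 J.
W_total = -5900 − 4535 = -10435 J.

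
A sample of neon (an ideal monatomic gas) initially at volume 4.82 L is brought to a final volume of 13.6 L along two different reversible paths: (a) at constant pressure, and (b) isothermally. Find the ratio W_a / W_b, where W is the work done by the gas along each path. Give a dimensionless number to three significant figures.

Path (a) isobaric: W = P₁(V₂ − V₁) → W_a/(P₁V₁) = 1.822.
Path (b) isothermal: W = P₁V₁ ln(V₂/V₁) → W_b/(P₁V₁) = 1.037.
W_a / W_b = 1.822 / 1.037 = 1.756.

W_a / W_b ≈ 1.76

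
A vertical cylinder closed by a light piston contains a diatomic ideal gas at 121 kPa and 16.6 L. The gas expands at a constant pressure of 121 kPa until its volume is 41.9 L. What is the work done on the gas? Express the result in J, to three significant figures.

W ≈ -3060 J

Isobaric: W = P ΔV.
W = (121 kPa)(41.9 − 16.6 L) = (121)(25.3) = 3061 J.
Work on gas = −W_by = -3061 J.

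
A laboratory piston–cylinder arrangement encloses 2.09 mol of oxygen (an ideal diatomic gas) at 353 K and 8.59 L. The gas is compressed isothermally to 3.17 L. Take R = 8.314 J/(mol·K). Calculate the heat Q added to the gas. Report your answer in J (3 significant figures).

Isothermal ⇒ ΔU = 0, so Q = W = nRT ln(V₂/V₁).
Q = (2.09)(8.314)(353) ln(3.17/8.59) = 6134 × -0.9969 = -6115 J.

Q ≈ -6110 J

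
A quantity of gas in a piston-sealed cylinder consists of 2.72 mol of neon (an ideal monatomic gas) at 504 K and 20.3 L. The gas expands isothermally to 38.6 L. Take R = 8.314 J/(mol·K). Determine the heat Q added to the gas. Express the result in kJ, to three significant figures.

Q ≈ 7.32 kJ

Isothermal ⇒ ΔU = 0, so Q = W = nRT ln(V₂/V₁).
Q = (2.72)(8.314)(504) ln(38.6/20.3) = 11397 × 0.6426 = 7324 J.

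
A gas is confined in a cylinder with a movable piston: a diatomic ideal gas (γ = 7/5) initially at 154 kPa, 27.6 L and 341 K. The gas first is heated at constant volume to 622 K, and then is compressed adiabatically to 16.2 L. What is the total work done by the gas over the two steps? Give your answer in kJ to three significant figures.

Step 1 (isochoric): W = 0 (constant volume).
After step 1: P = 280.9 kPa (V unchanged).
Step 2 (adiabatic): W = (P₁V₁ − P₂V₂)/(γ−1) = (7753 − 9595)/0.4 = -4604 J.
W_total = 0 − 4604 = -4604 J.

W_total ≈ -4.60 kJ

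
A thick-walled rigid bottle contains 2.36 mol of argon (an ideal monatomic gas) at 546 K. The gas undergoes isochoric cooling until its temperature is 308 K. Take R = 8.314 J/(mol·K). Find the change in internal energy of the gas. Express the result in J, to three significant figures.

Constant volume ⇒ W = 0, so Q = ΔU = nCᵥΔT with Cᵥ = 3R/2 = 12.47 J/(mol·K).
ΔU = (2.36)(12.47)(308 − 546) = -7005 J.

ΔU ≈ -7000 J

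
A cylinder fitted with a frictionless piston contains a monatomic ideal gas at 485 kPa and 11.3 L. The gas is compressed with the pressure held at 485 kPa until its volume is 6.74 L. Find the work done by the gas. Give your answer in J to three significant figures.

W ≈ -2210 J

Isobaric: W = P ΔV.
W = (485 kPa)(6.74 − 11.3 L) = (485)(-4.56) = -2212 J.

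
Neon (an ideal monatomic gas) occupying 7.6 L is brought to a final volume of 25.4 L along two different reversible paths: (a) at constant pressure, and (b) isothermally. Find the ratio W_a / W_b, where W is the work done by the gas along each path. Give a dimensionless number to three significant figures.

W_a / W_b ≈ 1.94

Path (a) isobaric: W = P₁(V₂ − V₁) → W_a/(P₁V₁) = 2.342.
Path (b) isothermal: W = P₁V₁ ln(V₂/V₁) → W_b/(P₁V₁) = 1.207.
W_a / W_b = 2.342 / 1.207 = 1.941.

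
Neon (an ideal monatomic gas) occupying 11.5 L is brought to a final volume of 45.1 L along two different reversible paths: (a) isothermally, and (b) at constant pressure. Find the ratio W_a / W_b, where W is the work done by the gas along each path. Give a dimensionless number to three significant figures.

W_a / W_b ≈ 0.468

Path (a) isothermal: W = P₁V₁ ln(V₂/V₁) → W_a/(P₁V₁) = 1.367.
Path (b) isobaric: W = P₁(V₂ − V₁) → W_b/(P₁V₁) = 2.922.
W_a / W_b = 1.367 / 2.922 = 0.4677.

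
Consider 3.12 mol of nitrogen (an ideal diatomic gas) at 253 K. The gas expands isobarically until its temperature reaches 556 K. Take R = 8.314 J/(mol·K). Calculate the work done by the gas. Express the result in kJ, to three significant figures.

W ≈ 7.86 kJ

Isobaric: W = P ΔV = nR ΔT.
W = (3.12)(8.314)(556 − 253) = 7860 J.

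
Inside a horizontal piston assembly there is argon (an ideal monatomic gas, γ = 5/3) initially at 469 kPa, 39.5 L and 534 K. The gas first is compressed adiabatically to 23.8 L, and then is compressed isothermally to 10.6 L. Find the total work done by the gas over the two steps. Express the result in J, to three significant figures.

Step 1 (adiabatic): W = (P₁V₁ − P₂V₂)/(γ−1) = (18526 − 25969)/0.667 = -11165 J.
After step 1: P = 1091 kPa, V = 23.8 L, T = 748.6 K.
Step 2 (isothermal): W = P₁V₁ ln(V₂/V₁) = (25969) ln(10.6/23.8) = -21004 J.
W_total = -11165 − 21004 = -32169 J.

W_total ≈ -32200 J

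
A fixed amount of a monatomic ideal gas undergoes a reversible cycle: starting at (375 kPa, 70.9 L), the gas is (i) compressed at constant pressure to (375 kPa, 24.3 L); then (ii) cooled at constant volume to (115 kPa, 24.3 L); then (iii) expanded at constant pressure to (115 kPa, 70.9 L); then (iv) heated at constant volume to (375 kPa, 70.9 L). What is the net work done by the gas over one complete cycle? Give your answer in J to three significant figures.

Constant-volume legs do no work.
W(i) = (375)(24.3 − 70.9) = -17475 J; W(iii) = (115)(70.9 − 24.3) = 5359 J.
W_net = -17475 + 5359 = -12116 J (the counter-clockwise enclosed area).

W_net ≈ -12100 J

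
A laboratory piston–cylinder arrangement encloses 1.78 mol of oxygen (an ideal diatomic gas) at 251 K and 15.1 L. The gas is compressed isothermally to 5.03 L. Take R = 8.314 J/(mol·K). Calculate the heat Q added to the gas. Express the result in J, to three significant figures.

Isothermal ⇒ ΔU = 0, so Q = W = nRT ln(V₂/V₁).
Q = (1.78)(8.314)(251) ln(5.03/15.1) = 3715 × -1.099 = -4083 J.

Q ≈ -4080 J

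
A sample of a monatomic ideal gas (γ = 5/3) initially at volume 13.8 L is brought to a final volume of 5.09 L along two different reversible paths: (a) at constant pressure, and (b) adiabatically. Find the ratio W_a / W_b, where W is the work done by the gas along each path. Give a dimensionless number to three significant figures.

W_a / W_b ≈ 0.446

Path (a) isobaric: W = P₁(V₂ − V₁) → W_a/(P₁V₁) = -0.6312.
Path (b) adiabatic: W = P₁V₁(1 − (V₁/V₂)^(γ−1))/(γ−1) → W_b/(P₁V₁) = -1.417.
W_a / W_b = -0.6312 / -1.417 = 0.4456.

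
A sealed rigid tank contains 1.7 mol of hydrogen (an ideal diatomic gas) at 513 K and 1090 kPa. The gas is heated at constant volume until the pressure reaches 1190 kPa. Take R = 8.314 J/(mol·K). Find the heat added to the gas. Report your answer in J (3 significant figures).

Q ≈ 1660 J

Constant volume ⇒ W = 0, so Q = ΔU = nCᵥΔT with Cᵥ = 5R/2 = 20.79 J/(mol·K).
At constant V, T₂/T₁ = P₂/P₁ ⇒ ΔT = T₁(P₂/P₁ − 1) = 513·(1190/1090 − 1) = 47.06 K.
ΔU = (1.7)(20.79)(47.06) = 1663 J.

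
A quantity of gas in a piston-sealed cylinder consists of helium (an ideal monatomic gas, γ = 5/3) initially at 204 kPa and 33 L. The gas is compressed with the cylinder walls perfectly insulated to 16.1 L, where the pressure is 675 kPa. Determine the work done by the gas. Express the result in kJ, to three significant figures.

Adiabatic: W = (P₁V₁ − P₂V₂)/(γ − 1) with γ = 5/3.
P₁V₁ = 6732 J, P₂V₂ = 10868 J.
W = (6732 − 10868) / 0.6667 = -6203 J.

W ≈ -6.20 kJ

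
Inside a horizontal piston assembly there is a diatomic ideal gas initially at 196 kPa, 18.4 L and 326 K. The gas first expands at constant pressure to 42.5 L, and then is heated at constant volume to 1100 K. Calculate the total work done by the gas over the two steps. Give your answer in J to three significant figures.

Step 1 (isobaric): W = PΔV = (196 kPa)(42.5 − 18.4 L) = 4724 J.
Step 2 (isochoric): W = 0 (constant volume).
W_total = 4724 + 0 = 4724 J.

W_total ≈ 4720 J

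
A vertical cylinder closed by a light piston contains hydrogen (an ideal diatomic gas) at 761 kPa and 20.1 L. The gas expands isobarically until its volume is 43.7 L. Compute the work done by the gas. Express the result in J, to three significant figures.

Isobaric: W = P ΔV.
W = (761 kPa)(43.7 − 20.1 L) = (761)(23.6) = 17960 J.

W ≈ 18000 J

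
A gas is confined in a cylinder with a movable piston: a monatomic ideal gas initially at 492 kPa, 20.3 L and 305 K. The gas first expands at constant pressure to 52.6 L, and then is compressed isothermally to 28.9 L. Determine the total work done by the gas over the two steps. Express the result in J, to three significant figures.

Step 1 (isobaric): W = PΔV = (492 kPa)(52.6 − 20.3 L) = 15892 J.
After step 1: P = 492 kPa, V = 52.6 L, T = 790.3 K.
Step 2 (isothermal): W = P₁V₁ ln(V₂/V₁) = (25879) ln(28.9/52.6) = -15498 J.
W_total = 15892 − 15498 = 393.2 J.

W_total ≈ 393 J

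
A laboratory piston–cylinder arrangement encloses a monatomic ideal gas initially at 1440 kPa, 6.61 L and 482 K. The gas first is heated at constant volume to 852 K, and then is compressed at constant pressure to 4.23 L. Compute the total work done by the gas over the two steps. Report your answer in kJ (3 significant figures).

W_total ≈ -6.06 kJ

Step 1 (isochoric): W = 0 (constant volume).
After step 1: P = 2545 kPa (V unchanged).
Step 2 (isobaric): W = PΔV = (2545 kPa)(4.23 − 6.61 L) = -6058 J.
W_total = 0 − 6058 = -6058 J.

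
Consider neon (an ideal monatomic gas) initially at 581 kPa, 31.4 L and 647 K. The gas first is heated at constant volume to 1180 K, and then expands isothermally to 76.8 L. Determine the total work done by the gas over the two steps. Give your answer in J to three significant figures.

Step 1 (isochoric): W = 0 (constant volume).
After step 1: P = 1060 kPa (V unchanged).
Step 2 (isothermal): W = P₁V₁ ln(V₂/V₁) = (33272) ln(76.8/31.4) = 29759 J.
W_total = 0 + 29759 = 29759 J.

W_total ≈ 29800 J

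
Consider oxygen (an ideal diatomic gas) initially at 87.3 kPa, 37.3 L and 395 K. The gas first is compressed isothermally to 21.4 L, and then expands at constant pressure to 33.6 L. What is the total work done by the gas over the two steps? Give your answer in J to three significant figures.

Step 1 (isothermal): W = P₁V₁ ln(V₂/V₁) = (3256) ln(21.4/37.3) = -1809 J.
After step 1: P = 152.2 kPa, V = 21.4 L, T = 395 K.
Step 2 (isobaric): W = PΔV = (152.2 kPa)(33.6 − 21.4 L) = 1856 J.
W_total = -1809 + 1856 = 47.19 J.

W_total ≈ 47.2 J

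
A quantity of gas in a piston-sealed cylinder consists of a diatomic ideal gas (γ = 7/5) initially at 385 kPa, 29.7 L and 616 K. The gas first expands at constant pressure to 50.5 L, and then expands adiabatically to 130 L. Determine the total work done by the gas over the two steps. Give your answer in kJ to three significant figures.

Step 1 (isobaric): W = PΔV = (385 kPa)(50.5 − 29.7 L) = 8008 J.
After step 1: P = 385 kPa, V = 50.5 L, T = 1047 K.
Step 2 (adiabatic): W = (P₁V₁ − P₂V₂)/(γ−1) = (19442 − 13320)/0.4 = 15307 J.
W_total = 8008 + 15307 = 23315 J.

W_total ≈ 23.3 kJ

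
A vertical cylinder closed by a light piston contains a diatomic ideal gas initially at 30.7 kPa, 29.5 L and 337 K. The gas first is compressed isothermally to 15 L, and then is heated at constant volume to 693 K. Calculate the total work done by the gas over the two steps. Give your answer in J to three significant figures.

Step 1 (isothermal): W = P₁V₁ ln(V₂/V₁) = (905.6) ln(15/29.5) = -612.5 J.
Step 2 (isochoric): W = 0 (constant volume).
W_total = -612.5 + 0 = -612.5 J.

W_total ≈ -613 J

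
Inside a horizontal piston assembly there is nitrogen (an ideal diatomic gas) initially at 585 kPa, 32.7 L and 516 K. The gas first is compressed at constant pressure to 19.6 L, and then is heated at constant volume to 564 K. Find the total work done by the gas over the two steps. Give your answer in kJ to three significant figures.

W_total ≈ -7.66 kJ

Step 1 (isobaric): W = PΔV = (585 kPa)(19.6 − 32.7 L) = -7664 J.
Step 2 (isochoric): W = 0 (constant volume).
W_total = -7664 + 0 = -7664 J.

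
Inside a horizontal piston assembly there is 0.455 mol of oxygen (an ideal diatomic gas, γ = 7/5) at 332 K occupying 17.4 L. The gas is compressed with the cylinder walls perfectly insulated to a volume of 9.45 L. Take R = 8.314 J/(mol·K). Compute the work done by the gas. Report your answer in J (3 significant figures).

W ≈ -868 J

Adiabatic: TV^(γ−1) = const with γ = 7/5.
T₂ = T₁ (V₁/V₂)^(γ−1) = 332 × (17.4/9.45)^0.4 = 332 × 1.277 = 423.8 K.
W_by = nCᵥ(T₁ − T₂) = (0.455)(20.79)(332 − 423.8) = -868.4 J.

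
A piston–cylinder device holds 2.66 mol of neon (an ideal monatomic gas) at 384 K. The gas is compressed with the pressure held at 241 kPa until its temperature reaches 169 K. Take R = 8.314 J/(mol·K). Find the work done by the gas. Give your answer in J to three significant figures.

W ≈ -4750 J

Isobaric: W = P ΔV = nR ΔT.
W = (2.66)(8.314)(169 − 384) = -4755 J.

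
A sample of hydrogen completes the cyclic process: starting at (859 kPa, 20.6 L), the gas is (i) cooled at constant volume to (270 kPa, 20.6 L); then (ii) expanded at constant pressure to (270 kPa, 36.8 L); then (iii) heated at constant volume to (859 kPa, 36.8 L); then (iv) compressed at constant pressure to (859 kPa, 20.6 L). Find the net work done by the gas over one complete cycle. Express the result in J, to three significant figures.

W_net ≈ -9540 J

Constant-volume legs do no work.
W(ii) = (270)(36.8 − 20.6) = 4374 J; W(iv) = (859)(20.6 − 36.8) = -13916 J.
W_net = 4374 − 13916 = -9542 J (the counter-clockwise enclosed area).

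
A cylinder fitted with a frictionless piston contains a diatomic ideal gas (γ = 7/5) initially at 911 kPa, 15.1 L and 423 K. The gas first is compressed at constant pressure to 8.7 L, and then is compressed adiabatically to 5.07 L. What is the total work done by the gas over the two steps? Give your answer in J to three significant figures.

W_total ≈ -10600 J

Step 1 (isobaric): W = PΔV = (911 kPa)(8.7 − 15.1 L) = -5830 J.
After step 1: P = 911 kPa, V = 8.7 L, T = 243.7 K.
Step 2 (adiabatic): W = (P₁V₁ − P₂V₂)/(γ−1) = (7926 − 9837)/0.4 = -4777 J.
W_total = -5830 − 4777 = -10607 J.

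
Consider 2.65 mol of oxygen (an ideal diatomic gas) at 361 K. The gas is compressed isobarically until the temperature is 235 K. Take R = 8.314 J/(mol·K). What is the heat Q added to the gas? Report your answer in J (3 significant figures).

Isobaric: W = nRΔT = (2.65)(8.314)(-126) = -2776 J.
ΔU = nCᵥΔT with Cᵥ = 5R/2: ΔU = (2.65)(20.79)(-126) = -6940 J.
Q = ΔU + W = -6940 − 2776 = -9716 J.

Q ≈ -9720 J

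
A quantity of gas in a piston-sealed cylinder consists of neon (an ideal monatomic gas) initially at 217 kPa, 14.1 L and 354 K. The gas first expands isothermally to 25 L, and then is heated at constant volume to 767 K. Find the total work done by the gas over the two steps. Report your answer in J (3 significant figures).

W_total ≈ 1750 J

Step 1 (isothermal): W = P₁V₁ ln(V₂/V₁) = (3060) ln(25/14.1) = 1752 J.
Step 2 (isochoric): W = 0 (constant volume).
W_total = 1752 + 0 = 1752 J.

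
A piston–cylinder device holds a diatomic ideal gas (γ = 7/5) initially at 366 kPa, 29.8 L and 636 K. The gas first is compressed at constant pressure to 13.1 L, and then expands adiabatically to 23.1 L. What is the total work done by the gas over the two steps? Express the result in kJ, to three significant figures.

Step 1 (isobaric): W = PΔV = (366 kPa)(13.1 − 29.8 L) = -6112 J.
After step 1: P = 366 kPa, V = 13.1 L, T = 279.6 K.
Step 2 (adiabatic): W = (P₁V₁ − P₂V₂)/(γ−1) = (4795 − 3821)/0.4 = 2433 J.
W_total = -6112 + 2433 = -3679 J.

W_total ≈ -3.68 kJ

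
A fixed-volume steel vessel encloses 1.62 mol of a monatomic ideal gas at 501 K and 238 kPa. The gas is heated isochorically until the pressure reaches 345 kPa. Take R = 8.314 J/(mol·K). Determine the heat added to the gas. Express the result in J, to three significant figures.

Constant volume ⇒ W = 0, so Q = ΔU = nCᵥΔT with Cᵥ = 3R/2 = 12.47 J/(mol·K).
At constant V, T₂/T₁ = P₂/P₁ ⇒ ΔT = T₁(P₂/P₁ − 1) = 501·(345/238 − 1) = 225.2 K.
ΔU = (1.62)(12.47)(225.2) = 4551 J.

Q ≈ 4550 J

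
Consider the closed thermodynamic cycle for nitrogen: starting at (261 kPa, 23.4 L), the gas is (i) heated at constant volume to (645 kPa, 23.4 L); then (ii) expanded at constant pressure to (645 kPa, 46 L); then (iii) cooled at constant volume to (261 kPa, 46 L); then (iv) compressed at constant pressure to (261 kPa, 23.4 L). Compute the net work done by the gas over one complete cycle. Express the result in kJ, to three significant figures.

Constant-volume legs do no work.
W(ii) = (645)(46 − 23.4) = 14577 J; W(iv) = (261)(23.4 − 46) = -5899 J.
W_net = 14577 − 5899 = 8678 J (the clockwise enclosed area).

W_net ≈ 8.68 kJ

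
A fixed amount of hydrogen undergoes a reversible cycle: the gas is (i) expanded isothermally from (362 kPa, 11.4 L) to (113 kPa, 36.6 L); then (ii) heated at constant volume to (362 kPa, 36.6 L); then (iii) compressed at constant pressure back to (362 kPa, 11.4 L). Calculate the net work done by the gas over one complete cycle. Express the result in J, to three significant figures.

Leg (i): W = PᵢVᵢ ln(V_f/Vᵢ) = (4127) ln(36.6/11.4) = 4814 J.
Leg (ii): W = 0.
Leg (iii): W = PΔV = (362)(11.4 − 36.6) = -9122 J.
W_net = 4814 − 9122 = -4309 J.

W_net ≈ -4310 J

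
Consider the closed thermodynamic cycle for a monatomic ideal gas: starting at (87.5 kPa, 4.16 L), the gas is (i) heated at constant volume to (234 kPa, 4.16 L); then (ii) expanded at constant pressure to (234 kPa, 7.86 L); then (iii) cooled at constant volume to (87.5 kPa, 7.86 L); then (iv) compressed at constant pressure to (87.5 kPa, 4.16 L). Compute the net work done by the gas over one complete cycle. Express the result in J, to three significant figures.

W_net ≈ 542 J

Constant-volume legs do no work.
W(ii) = (234)(7.86 − 4.16) = 865.8 J; W(iv) = (87.5)(4.16 − 7.86) = -323.8 J.
W_net = 865.8 − 323.8 = 542.1 J (the clockwise enclosed area).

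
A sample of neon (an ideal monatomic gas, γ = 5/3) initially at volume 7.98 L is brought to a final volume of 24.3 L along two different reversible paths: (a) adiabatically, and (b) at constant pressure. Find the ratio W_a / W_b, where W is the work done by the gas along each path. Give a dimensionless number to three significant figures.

W_a / W_b ≈ 0.384

Path (a) adiabatic: W = P₁V₁(1 − (V₁/V₂)^(γ−1))/(γ−1) → W_a/(P₁V₁) = 0.786.
Path (b) isobaric: W = P₁(V₂ − V₁) → W_b/(P₁V₁) = 2.045.
W_a / W_b = 0.786 / 2.045 = 0.3843.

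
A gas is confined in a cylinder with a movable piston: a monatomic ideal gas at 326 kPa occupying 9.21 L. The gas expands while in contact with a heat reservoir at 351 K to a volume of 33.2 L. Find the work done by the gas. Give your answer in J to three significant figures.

Isothermal: W = nRT ln(V₂/V₁) = P₁V₁ ln(V₂/V₁).
P₁V₁ = (326 kPa)(9.21 L) = 3002 J.
W = 3002 × ln(33.2/9.21) = 3002 × 1.282
W_by_gas = 3850 J.

W ≈ 3850 J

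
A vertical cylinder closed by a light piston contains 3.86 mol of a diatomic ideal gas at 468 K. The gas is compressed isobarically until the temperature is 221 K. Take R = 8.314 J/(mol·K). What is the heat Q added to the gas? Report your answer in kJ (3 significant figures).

Isobaric: W = nRΔT = (3.86)(8.314)(-247) = -7927 J.
ΔU = nCᵥΔT with Cᵥ = 5R/2: ΔU = (3.86)(20.79)(-247) = -19817 J.
Q = ΔU + W = -19817 − 7927 = -27744 J.

Q ≈ -27.7 kJ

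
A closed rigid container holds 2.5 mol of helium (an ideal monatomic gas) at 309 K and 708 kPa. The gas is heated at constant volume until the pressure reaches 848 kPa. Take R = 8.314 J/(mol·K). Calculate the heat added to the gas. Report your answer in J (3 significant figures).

Q ≈ 1900 J

Constant volume ⇒ W = 0, so Q = ΔU = nCᵥΔT with Cᵥ = 3R/2 = 12.47 J/(mol·K).
At constant V, T₂/T₁ = P₂/P₁ ⇒ ΔT = T₁(P₂/P₁ − 1) = 309·(848/708 − 1) = 61.1 K.
ΔU = (2.5)(12.47)(61.1) = 1905 J.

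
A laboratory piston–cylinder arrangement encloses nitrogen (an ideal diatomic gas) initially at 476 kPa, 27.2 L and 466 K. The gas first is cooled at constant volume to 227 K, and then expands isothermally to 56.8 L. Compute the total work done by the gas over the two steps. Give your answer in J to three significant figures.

Step 1 (isochoric): W = 0 (constant volume).
After step 1: P = 231.9 kPa (V unchanged).
Step 2 (isothermal): W = P₁V₁ ln(V₂/V₁) = (6307) ln(56.8/27.2) = 4644 J.
W_total = 0 + 4644 = 4644 J.

W_total ≈ 4640 J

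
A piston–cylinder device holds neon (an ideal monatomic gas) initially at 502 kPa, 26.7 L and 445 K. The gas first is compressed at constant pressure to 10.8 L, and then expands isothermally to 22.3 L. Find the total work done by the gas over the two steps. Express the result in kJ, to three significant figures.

Step 1 (isobaric): W = PΔV = (502 kPa)(10.8 − 26.7 L) = -7982 J.
After step 1: P = 502 kPa, V = 10.8 L, T = 180 K.
Step 2 (isothermal): W = P₁V₁ ln(V₂/V₁) = (5422) ln(22.3/10.8) = 3931 J.
W_total = -7982 + 3931 = -4051 J.

W_total ≈ -4.05 kJ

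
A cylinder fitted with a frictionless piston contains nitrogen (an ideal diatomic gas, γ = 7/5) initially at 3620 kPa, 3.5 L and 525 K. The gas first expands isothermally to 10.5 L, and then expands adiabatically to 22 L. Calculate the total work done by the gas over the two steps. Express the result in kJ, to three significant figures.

Step 1 (isothermal): W = P₁V₁ ln(V₂/V₁) = (12670) ln(10.5/3.5) = 13919 J.
After step 1: P = 1207 kPa, V = 10.5 L, T = 525 K.
Step 2 (adiabatic): W = (P₁V₁ − P₂V₂)/(γ−1) = (12670 − 9425)/0.4 = 8112 J.
W_total = 13919 + 8112 = 22032 J.

W_total ≈ 22.0 kJ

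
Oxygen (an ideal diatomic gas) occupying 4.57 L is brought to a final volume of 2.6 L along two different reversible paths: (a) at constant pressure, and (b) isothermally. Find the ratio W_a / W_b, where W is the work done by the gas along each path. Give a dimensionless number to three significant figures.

W_a / W_b ≈ 0.764

Path (a) isobaric: W = P₁(V₂ − V₁) → W_a/(P₁V₁) = -0.4311.
Path (b) isothermal: W = P₁V₁ ln(V₂/V₁) → W_b/(P₁V₁) = -0.564.
W_a / W_b = -0.4311 / -0.564 = 0.7643.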